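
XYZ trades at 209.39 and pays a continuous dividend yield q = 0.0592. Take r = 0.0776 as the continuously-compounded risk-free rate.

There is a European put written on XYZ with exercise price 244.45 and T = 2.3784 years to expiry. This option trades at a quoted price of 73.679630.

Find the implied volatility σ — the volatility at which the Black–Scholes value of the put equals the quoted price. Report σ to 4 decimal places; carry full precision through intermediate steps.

At σ = 0.5428 the Black–Scholes value reproduces the quote:
σ√T = 0.5428·√2.3784 = 0.837110
d₁ = (ln(S/K) + (r−q+σ²/2)T) / (σ√T) = (ln(209.39/244.45) + (0.0776−0.0592+0.5428²/2)·2.3784) / 0.837110 = (-0.154812 + 0.394139) / 0.837110 = 0.285896
d₂ = d₁ − σ√T = 0.285896 − 0.837110 = -0.551213
e^{−rT} = 0.831467
e^{−qT} = 0.868662
N(−d₁) = 0.387479,  N(−d₂) = 0.709256
V = K·e^{−rT}·N(−d₂) − S·e^{−qT}·N(−d₁) = 144.157804 − 70.478174 = 73.679630 (equal to the quote); since ∂V/∂σ > 0 for all σ, the implied volatility is unique

sigma = 0.5428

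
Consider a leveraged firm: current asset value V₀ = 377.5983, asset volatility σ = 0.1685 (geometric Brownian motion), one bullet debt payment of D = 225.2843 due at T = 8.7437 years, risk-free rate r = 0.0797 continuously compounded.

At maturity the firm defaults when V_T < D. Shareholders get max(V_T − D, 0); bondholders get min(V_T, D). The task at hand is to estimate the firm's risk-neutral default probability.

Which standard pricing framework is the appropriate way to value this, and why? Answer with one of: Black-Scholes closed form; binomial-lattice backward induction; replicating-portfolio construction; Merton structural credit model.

Key observation: assets follow a GBM and default happens iff V_T < 225.2843; valuing claims on that split (equity as a call, risky debt as the residual) is the structural model's definition.

framework: Merton structural credit model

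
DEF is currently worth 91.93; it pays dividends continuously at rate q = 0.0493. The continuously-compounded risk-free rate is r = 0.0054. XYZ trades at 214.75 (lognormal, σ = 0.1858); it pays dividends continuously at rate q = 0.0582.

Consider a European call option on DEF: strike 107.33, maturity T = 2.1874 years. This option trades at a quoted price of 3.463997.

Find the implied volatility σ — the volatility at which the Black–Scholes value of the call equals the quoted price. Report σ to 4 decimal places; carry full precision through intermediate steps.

sigma = 0.2111

At σ = 0.2111 the Black–Scholes value reproduces the quote:
σ√T = 0.2111·√2.1874 = 0.312214
d₁ = (ln(S/K) + (r−q+σ²/2)T) / (σ√T) = (ln(91.93/107.33) + (0.0054−0.0493+0.2111²/2)·2.1874) / 0.312214 = (-0.154881 − 0.047288) / 0.312214 = -0.647533
d₂ = d₁ − σ√T = -0.647533 − 0.312214 = -0.959747
e^{−rT} = 0.988258
e^{−qT} = 0.897772
N(d₁) = 0.258644,  N(d₂) = 0.168591
V = S·e^{−qT}·N(d₁) − K·e^{−rT}·N(d₂) = 21.346420 − 17.882423 = 3.463997 (the quoted price), and the Black–Scholes price is strictly increasing in σ, so σ is unique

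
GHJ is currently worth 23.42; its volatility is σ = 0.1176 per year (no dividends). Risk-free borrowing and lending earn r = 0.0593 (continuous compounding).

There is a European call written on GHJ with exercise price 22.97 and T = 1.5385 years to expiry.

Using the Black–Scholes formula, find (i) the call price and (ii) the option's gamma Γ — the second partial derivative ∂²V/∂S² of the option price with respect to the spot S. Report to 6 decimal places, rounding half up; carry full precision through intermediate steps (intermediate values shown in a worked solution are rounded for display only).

price = 2.870040
Γ = 0.082655

σ√T = 0.1176·√1.5385 = 0.145867
d₁ = (ln(S/K) + (r+σ²/2)T) / (σ√T) = (ln(23.42/22.97) + (0.0593+0.1176²/2)·1.5385) / 0.145867 = (0.019401 + 0.101872) / 0.145867 = 0.831396
d₂ = d₁ − σ√T = 0.831396 − 0.145867 = 0.685529
e^{−rT} = 0.912805
N(d₁) = 0.797125,  N(d₂) = 0.753495
Call price V = S·N(d₁) − K·e^{−rT}·N(d₂) = 18.668667 − 15.798626 = 2.870040
φ(d₁) = (1/√(2π))·e^{−d₁²/2} = 0.282367
Γ = φ(d₁) / (S·σ·√T) = 0.082655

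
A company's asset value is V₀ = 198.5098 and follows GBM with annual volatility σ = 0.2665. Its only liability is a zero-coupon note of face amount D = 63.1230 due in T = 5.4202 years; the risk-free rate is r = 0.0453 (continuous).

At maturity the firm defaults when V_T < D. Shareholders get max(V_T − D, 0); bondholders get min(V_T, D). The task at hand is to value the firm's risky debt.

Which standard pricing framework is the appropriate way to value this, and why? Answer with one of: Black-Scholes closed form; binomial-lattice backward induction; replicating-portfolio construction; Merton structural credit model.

framework: Merton structural credit model

Key observation: with the firm-asset dynamics (V₀ = 198.5098) and a single zero-coupon liability of face 63.1230 given, debt value, spread, and default probability all derive from the option view of the balance sheet.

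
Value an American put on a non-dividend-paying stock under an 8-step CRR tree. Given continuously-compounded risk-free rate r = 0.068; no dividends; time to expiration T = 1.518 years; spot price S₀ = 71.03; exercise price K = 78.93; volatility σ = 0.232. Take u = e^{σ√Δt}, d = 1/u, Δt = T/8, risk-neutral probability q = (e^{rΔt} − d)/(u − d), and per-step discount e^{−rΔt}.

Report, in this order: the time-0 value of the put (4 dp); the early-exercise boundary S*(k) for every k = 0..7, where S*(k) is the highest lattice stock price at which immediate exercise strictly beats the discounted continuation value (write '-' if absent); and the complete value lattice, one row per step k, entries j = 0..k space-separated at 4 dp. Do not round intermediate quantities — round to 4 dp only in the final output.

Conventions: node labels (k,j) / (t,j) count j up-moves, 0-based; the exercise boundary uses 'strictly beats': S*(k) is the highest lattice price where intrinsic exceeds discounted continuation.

price = 9.9697
boundary = - 64.2025 58.0313 64.2025 58.0313 64.2025 58.0313 64.2025
tree:
9.9697
14.7275 6.1390
20.8987 9.6743 3.2619
26.4767 14.7275 5.5837 1.3540
31.5186 20.8987 9.2537 2.5781 0.3392
36.0758 26.4767 14.7275 4.7931 0.7451 0.0000
40.1950 31.5186 20.8987 8.6168 1.6369 0.0000 0.0000
43.9183 36.0758 26.4767 14.7275 3.5960 0.0000 0.0000 0.0000
47.2836 40.1950 31.5186 20.8987 7.9000 0.0000 0.0000 0.0000 0.0000

Δt=0.18975  u=1.10634  d=0.90388  q=0.53890  discount=0.98718
step 8 (expiry): payoffs max(K−S,0) = 47.2836 40.1950 31.5186 20.8987 7.9000 0.0000 0.0000 0.0000 0.0000
step 7: (k=7,j=0): S=35.0117, K−S=43.9183, hold=42.9064 ⇒ V=43.9183 exercise | (k=7,j=1): S=42.8542, K−S=36.0758, hold=35.0639 ⇒ V=36.0758 exercise | (k=7,j=2): S=52.4533, K−S=26.4767, hold=25.4648 ⇒ V=26.4767 exercise | (k=7,j=3): S=64.2025, K−S=14.7275, hold=13.7156 ⇒ V=14.7275 exercise | (k=7,j=4): S=78.5835, K−S=0.3465, hold=3.5960 ⇒ V=3.5960 continue | (k=7,j=5): S=96.1858, K−S=0.0000, hold=0.0000 ⇒ V=0.0000 continue | (k=7,j=6): S=117.7309, K−S=0.0000, hold=0.0000 ⇒ V=0.0000 continue | (k=7,j=7): S=144.1020, K−S=0.0000, hold=0.0000 ⇒ V=0.0000 continue  boundary S*=64.2025
step 6: (k=6,j=0): S=38.7350, K−S=40.1950, hold=39.1831 ⇒ V=40.1950 exercise | (k=6,j=1): S=47.4114, K−S=31.5186, hold=30.5067 ⇒ V=31.5186 exercise | (k=6,j=2): S=58.0313, K−S=20.8987, hold=19.8868 ⇒ V=20.8987 exercise | (k=6,j=3): S=71.0300, K−S=7.9000, hold=8.6168 ⇒ V=8.6168 continue | (k=6,j=4): S=86.9403, K−S=0.0000, hold=1.6369 ⇒ V=1.6369 continue | (k=6,j=5): S=106.4145, K−S=0.0000, hold=0.0000 ⇒ V=0.0000 continue | (k=6,j=6): S=130.2508, K−S=0.0000, hold=0.0000 ⇒ V=0.0000 continue  boundary S*=58.0313
step 5: (k=5,j=0): S=42.8542, K−S=36.0758, hold=35.0639 ⇒ V=36.0758 exercise | (k=5,j=1): S=52.4533, K−S=26.4767, hold=25.4648 ⇒ V=26.4767 exercise | (k=5,j=2): S=64.2025, K−S=14.7275, hold=14.0969 ⇒ V=14.7275 exercise | (k=5,j=3): S=78.5835, K−S=0.3465, hold=4.7931 ⇒ V=4.7931 continue | (k=5,j=4): S=96.1858, K−S=0.0000, hold=0.7451 ⇒ V=0.7451 continue | (k=5,j=5): S=117.7309, K−S=0.0000, hold=0.0000 ⇒ V=0.0000 continue  boundary S*=64.2025
step 4: (k=4,j=0): S=47.4114, K−S=31.5186, hold=30.5067 ⇒ V=31.5186 exercise | (k=4,j=1): S=58.0313, K−S=20.8987, hold=19.8868 ⇒ V=20.8987 exercise | (k=4,j=2): S=71.0300, K−S=7.9000, hold=9.2537 ⇒ V=9.2537 continue | (k=4,j=3): S=86.9403, K−S=0.0000, hold=2.5781 ⇒ V=2.5781 continue | (k=4,j=4): S=106.4145, K−S=0.0000, hold=0.3392 ⇒ V=0.3392 continue  boundary S*=58.0313
step 3: (k=3,j=0): S=52.4533, K−S=26.4767, hold=25.4648 ⇒ V=26.4767 exercise | (k=3,j=1): S=64.2025, K−S=14.7275, hold=14.4357 ⇒ V=14.7275 exercise | (k=3,j=2): S=78.5835, K−S=0.3465, hold=5.5837 ⇒ V=5.5837 continue | (k=3,j=3): S=96.1858, K−S=0.0000, hold=1.3540 ⇒ V=1.3540 continue  boundary S*=64.2025
step 2: (k=2,j=0): S=58.0313, K−S=20.8987, hold=19.8868 ⇒ V=20.8987 exercise | (k=2,j=1): S=71.0300, K−S=7.9000, hold=9.6743 ⇒ V=9.6743 continue | (k=2,j=2): S=86.9403, K−S=0.0000, hold=3.2619 ⇒ V=3.2619 continue  boundary S*=58.0313
step 1: (k=1,j=0): S=64.2025, K−S=14.7275, hold=14.6595 ⇒ V=14.7275 exercise | (k=1,j=1): S=78.5835, K−S=0.3465, hold=6.1390 ⇒ V=6.1390 continue  boundary S*=64.2025
step 0: (k=0,j=0): S=71.0300, K−S=7.9000, hold=9.9697 ⇒ V=9.9697 continue  boundary S*=-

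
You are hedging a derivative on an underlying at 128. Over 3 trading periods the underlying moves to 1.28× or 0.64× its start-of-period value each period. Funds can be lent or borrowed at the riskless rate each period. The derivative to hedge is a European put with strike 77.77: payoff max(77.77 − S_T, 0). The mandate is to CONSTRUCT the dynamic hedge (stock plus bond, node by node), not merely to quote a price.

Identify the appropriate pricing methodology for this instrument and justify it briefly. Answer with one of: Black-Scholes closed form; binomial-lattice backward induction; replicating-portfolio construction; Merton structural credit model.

framework: replicating-portfolio construction

Key observation: a price alone would not answer the question — the per-node share/bond construction on the spot-128, 1.28/0.64 tree is required, and only the replicating-portfolio method yields it.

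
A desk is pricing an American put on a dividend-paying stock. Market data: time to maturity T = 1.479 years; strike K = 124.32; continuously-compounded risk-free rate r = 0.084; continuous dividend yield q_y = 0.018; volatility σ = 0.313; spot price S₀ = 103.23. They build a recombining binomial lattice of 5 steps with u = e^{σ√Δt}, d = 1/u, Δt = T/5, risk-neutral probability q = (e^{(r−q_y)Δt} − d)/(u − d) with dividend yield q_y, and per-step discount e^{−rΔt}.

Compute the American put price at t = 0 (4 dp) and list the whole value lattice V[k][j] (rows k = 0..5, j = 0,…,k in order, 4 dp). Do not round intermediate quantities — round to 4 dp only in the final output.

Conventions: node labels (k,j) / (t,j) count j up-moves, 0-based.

Δt=0.29580  u=1.18558  d=0.84347  q=0.51517  discount=0.97546
step 5 (expiry): payoffs max(K−S,0) = 80.2493 62.3741 37.2488 1.9325 0.0000 0.0000
k=4: (k=4,j=0): S=52.2494, K−S=72.0706, hold=69.2971 ⇒ V=72.0706 exercise | (k=4,j=1): S=73.4418, K−S=50.8782, hold=48.2172 ⇒ V=50.8782 exercise | (k=4,j=2): S=103.2300, K−S=21.0900, hold=18.5872 ⇒ V=21.0900 exercise | (k=4,j=3): S=145.1003, K−S=0.0000, hold=0.9139 ⇒ V=0.9139 continue | (k=4,j=4): S=203.9533, K−S=0.0000, hold=0.0000 ⇒ V=0.0000 continue
k=3: (k=3,j=0): S=61.9459, K−S=62.3741, hold=59.6521 ⇒ V=62.3741 exercise | (k=3,j=1): S=87.0712, K−S=37.2488, hold=34.6602 ⇒ V=37.2488 exercise | (k=3,j=2): S=122.3875, K−S=1.9325, hold=10.4334 ⇒ V=10.4334 continue | (k=3,j=3): S=172.0281, K−S=0.0000, hold=0.4322 ⇒ V=0.4322 continue
k=2: (k=2,j=0): S=73.4418, K−S=50.8782, hold=48.2172 ⇒ V=50.8782 exercise | (k=2,j=1): S=103.2300, K−S=21.0900, hold=22.8592 ⇒ V=22.8592 continue | (k=2,j=2): S=145.1003, K−S=0.0000, hold=5.1515 ⇒ V=5.1515 continue
k=1: (k=1,j=0): S=87.0712, K−S=37.2488, hold=35.5492 ⇒ V=37.2488 exercise | (k=1,j=1): S=122.3875, K−S=1.9325, hold=13.3996 ⇒ V=13.3996 continue
k=0: (k=0,j=0): S=103.2300, K−S=21.0900, hold=24.3498 ⇒ V=24.3498 continue

price = 24.3498
tree:
24.3498
37.2488 13.3996
50.8782 22.8592 5.1515
62.3741 37.2488 10.4334 0.4322
72.0706 50.8782 21.0900 0.9139 0.0000
80.2493 62.3741 37.2488 1.9325 0.0000 0.0000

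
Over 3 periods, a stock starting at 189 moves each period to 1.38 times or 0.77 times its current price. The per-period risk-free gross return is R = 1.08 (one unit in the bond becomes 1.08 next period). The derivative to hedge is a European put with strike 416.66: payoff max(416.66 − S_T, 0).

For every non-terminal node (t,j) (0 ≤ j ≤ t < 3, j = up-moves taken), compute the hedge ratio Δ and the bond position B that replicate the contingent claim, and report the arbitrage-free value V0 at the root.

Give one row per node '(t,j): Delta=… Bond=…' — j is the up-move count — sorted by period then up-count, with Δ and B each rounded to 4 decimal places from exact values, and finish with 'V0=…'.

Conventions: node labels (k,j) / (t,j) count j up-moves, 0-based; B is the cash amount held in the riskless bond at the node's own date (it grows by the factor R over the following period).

(0,0): Delta=-0.8463 Bond=310.0429
(1,0): Delta=-1.0000 Bond=357.2188
(1,1): Delta=-0.7633 Bond=313.1955
(2,0): Delta=-1.0000 Bond=385.7963
(2,1): Delta=-1.0000 Bond=385.7963
(2,2): Delta=-0.6354 Bond=292.2397
V0=150.0981

Under the risk-neutral measure, an up-move has probability p* = (R−d)/(u−d) = 0.5082 and values discount at R = 1.08.
Terminal payoffs: V(3,0)=330.3753, V(3,1)=262.0198, V(3,2)=139.5127, V(3,3)=0.0000
Node (2,0) S=112.0581: V=(p*·262.0198+(1−p*)·330.3753)/1.08=273.7382; Δ=(262.0198−330.3753)/(154.6402−86.2847)=-1.0000; B=V−Δ·S=385.7963
Node (2,1) S=200.8314: V=(p*·139.5127+(1−p*)·262.0198)/1.08=184.9649; Δ=(139.5127−262.0198)/(277.1473−154.6402)=-1.0000; B=V−Δ·S=385.7963
Node (2,2) S=359.9316: V=(p*·0.0000+(1−p*)·139.5127)/1.08=63.5304; Δ=(0.0000−139.5127)/(496.7056−277.1473)=-0.6354; B=V−Δ·S=292.2397
Node (1,0) S=145.5300: V=(p*·184.9649+(1−p*)·273.7382)/1.08=211.6888; Δ=(184.9649−273.7382)/(200.8314−112.0581)=-1.0000; B=V−Δ·S=357.2188
Node (1,1) S=260.8200: V=(p*·63.5304+(1−p*)·184.9649)/1.08=114.1225; Δ=(63.5304−184.9649)/(359.9316−200.8314)=-0.7633; B=V−Δ·S=313.1955
Node (0,0) S=189.0000: V=(p*·114.1225+(1−p*)·211.6888)/1.08=150.0981; Δ=(114.1225−211.6888)/(260.8200−145.5300)=-0.8463; B=V−Δ·S=310.0429
Check: Δ(0,0)·S0 + B(0,0) = 150.0981 = V0.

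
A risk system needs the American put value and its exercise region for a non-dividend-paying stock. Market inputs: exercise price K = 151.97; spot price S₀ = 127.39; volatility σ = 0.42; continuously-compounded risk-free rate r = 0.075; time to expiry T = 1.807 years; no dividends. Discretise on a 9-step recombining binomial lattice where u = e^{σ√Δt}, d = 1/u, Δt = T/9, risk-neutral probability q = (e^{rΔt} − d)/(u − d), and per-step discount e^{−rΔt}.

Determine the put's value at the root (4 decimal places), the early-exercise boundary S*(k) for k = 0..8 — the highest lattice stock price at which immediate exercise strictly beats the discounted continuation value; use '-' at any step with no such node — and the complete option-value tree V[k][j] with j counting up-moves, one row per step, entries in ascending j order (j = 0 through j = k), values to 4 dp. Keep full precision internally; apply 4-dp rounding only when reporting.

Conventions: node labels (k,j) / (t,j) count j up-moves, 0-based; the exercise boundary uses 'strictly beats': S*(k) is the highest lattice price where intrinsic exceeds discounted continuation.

Δt=0.20078, u=1.20707, d=0.82845, q=0.49316, disc=e^(-rΔt)=0.98505
k=9 terminal: V=max(K-S,0) → 128.5521 117.8497 102.2563 79.5365 46.4333 0.0000 0.0000 0.0000 0.0000 0.0000
k=8: j=0 S=28.2670 intr=123.7030 cont=121.4317 V=123.7030[EX]; j=1 S=41.1855 intr=110.7845 cont=108.5132 V=110.7845[EX]; j=2 S=60.0078 intr=91.9622 cont=89.6909 V=91.9622[EX]; j=3 S=87.4322 intr=64.5378 cont=62.2665 V=64.5378[EX]; j=4 S=127.3900 intr=24.5800 cont=23.1824 V=24.5800[EX]; j=5 S=185.6090 intr=0.0000 cont=0.0000 V=0.0000[hold]; j=6 S=270.4349 intr=0.0000 cont=0.0000 V=0.0000[hold]; j=7 S=394.0275 intr=0.0000 cont=0.0000 V=0.0000[hold]; j=8 S=574.1036 intr=0.0000 cont=0.0000 V=0.0000[hold]  S*(8)=127.3900
k=7: j=0 S=34.1203 intr=117.8497 cont=115.5785 V=117.8497[EX]; j=1 S=49.7137 intr=102.2563 cont=99.9850 V=102.2563[EX]; j=2 S=72.4335 intr=79.5365 cont=77.2652 V=79.5365[EX]; j=3 S=105.5367 intr=46.4333 cont=44.1620 V=46.4333[EX]; j=4 S=153.7684 intr=0.0000 cont=12.2719 V=12.2719[hold]; j=5 S=224.0428 intr=0.0000 cont=0.0000 V=0.0000[hold]; j=6 S=326.4335 intr=0.0000 cont=0.0000 V=0.0000[hold]; j=7 S=475.6181 intr=0.0000 cont=0.0000 V=0.0000[hold]  S*(7)=105.5367
k=6: j=0 S=41.1855 intr=110.7845 cont=108.5132 V=110.7845[EX]; j=1 S=60.0078 intr=91.9622 cont=89.6909 V=91.9622[EX]; j=2 S=87.4322 intr=64.5378 cont=62.2665 V=64.5378[EX]; j=3 S=127.3900 intr=24.5800 cont=29.1440 V=29.1440[hold]; j=4 S=185.6090 intr=0.0000 cont=6.1269 V=6.1269[hold]; j=5 S=270.4349 intr=0.0000 cont=0.0000 V=0.0000[hold]; j=6 S=394.0275 intr=0.0000 cont=0.0000 V=0.0000[hold]  S*(6)=87.4322
k=5: j=0 S=49.7137 intr=102.2563 cont=99.9850 V=102.2563[EX]; j=1 S=72.4335 intr=79.5365 cont=77.2652 V=79.5365[EX]; j=2 S=105.5367 intr=46.4333 cont=46.3792 V=46.4333[EX]; j=3 S=153.7684 intr=0.0000 cont=17.5269 V=17.5269[hold]; j=4 S=224.0428 intr=0.0000 cont=3.0589 V=3.0589[hold]; j=5 S=326.4335 intr=0.0000 cont=0.0000 V=0.0000[hold]  S*(5)=105.5367
k=4: j=0 S=60.0078 intr=91.9622 cont=89.6909 V=91.9622[EX]; j=1 S=87.4322 intr=64.5378 cont=62.2665 V=64.5378[EX]; j=2 S=127.3900 intr=24.5800 cont=31.6968 V=31.6968[hold]; j=3 S=185.6090 intr=0.0000 cont=10.2365 V=10.2365[hold]; j=4 S=270.4349 intr=0.0000 cont=1.5272 V=1.5272[hold]  S*(4)=87.4322
k=3: j=0 S=72.4335 intr=79.5365 cont=77.2652 V=79.5365[EX]; j=1 S=105.5367 intr=46.4333 cont=47.6193 V=47.6193[hold]; j=2 S=153.7684 intr=0.0000 cont=20.7978 V=20.7978[hold]; j=3 S=224.0428 intr=0.0000 cont=5.8526 V=5.8526[hold]  S*(3)=72.4335
k=2: j=0 S=87.4322 intr=64.5378 cont=62.8427 V=64.5378[EX]; j=1 S=127.3900 intr=24.5800 cont=33.8780 V=33.8780[hold]; j=2 S=185.6090 intr=0.0000 cont=13.2267 V=13.2267[hold]  S*(2)=87.4322
k=1: j=0 S=105.5367 intr=46.4333 cont=48.6789 V=48.6789[hold]; j=1 S=153.7684 intr=0.0000 cont=23.3394 V=23.3394[hold]  S*(1)=-
k=0: j=0 S=127.3900 intr=24.5800 cont=35.6417 V=35.6417[hold]  S*(0)=-

price = 35.6417
boundary = - - 87.4322 72.4335 87.4322 105.5367 87.4322 105.5367 127.3900
tree:
35.6417
48.6789 23.3394
64.5378 33.8780 13.2267
79.5365 47.6193 20.7978 5.8526
91.9622 64.5378 31.6968 10.2365 1.5272
102.2563 79.5365 46.4333 17.5269 3.0589 0.0000
110.7845 91.9622 64.5378 29.1440 6.1269 0.0000 0.0000
117.8497 102.2563 79.5365 46.4333 12.2719 0.0000 0.0000 0.0000
123.7030 110.7845 91.9622 64.5378 24.5800 0.0000 0.0000 0.0000 0.0000
128.5521 117.8497 102.2563 79.5365 46.4333 0.0000 0.0000 0.0000 0.0000 0.0000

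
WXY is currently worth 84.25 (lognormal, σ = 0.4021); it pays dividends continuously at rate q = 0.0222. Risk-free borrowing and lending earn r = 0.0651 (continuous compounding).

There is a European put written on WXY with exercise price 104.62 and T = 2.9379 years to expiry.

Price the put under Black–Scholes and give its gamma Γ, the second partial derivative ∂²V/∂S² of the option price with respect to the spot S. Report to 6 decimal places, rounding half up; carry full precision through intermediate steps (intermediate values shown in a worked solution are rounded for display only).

σ√T = 0.4021·√2.9379 = 0.689212
d₁ = (ln(S/K) + (r−q+σ²/2)T) / (σ√T) = (ln(84.25/104.62) + (0.0651−0.0222+0.4021²/2)·2.9379) / 0.689212 = (-0.216546 + 0.363542) / 0.689212 = 0.213281
d₂ = d₁ − σ√T = 0.213281 − 0.689212 = -0.475930
e^{−rT} = 0.825920
e^{−qT} = 0.936860
N(−d₁) = 0.415554,  N(−d₂) = 0.682938
Put price V = K·e^{−rT}·N(−d₂) − S·e^{−qT}·N(−d₁) = 59.011134 − 32.799845 = 26.211289
φ(d₁) = (1/√(2π))·e^{−d₁²/2} = 0.389971
Γ = e^{−qT}·φ(d₁) / (S·σ·√T) = 0.006292

price = 26.211289
Γ = 0.006292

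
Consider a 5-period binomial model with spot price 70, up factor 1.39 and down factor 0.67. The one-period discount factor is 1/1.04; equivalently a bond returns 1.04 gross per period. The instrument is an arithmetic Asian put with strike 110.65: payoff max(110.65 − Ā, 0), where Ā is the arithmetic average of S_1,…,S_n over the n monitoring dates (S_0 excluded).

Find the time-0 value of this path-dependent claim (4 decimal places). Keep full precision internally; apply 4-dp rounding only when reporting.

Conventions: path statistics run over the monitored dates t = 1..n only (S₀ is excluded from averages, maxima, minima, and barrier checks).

No-arbitrage gives p* = (R−d)/(u−d) = 0.5139: enumerate every path, weight its payoff by its p*-probability, and discount by R^5.
Enumerate all 2^5 = 32 price paths (U = up ×1.39, D = down ×0.67); each path with k up-moves has probability p*^k·(1−p*)^(5−k).
DDDDD: Ā=24.5866, payoff=86.0634, prob=0.027144
UDDDD: Ā=51.0081, payoff=59.6419, prob=0.028695
DUDDD: Ā=40.9281, payoff=69.7219, prob=0.028695
UUDDD: Ā=84.9104, payoff=25.7396, prob=0.030335
DDUDD: Ā=34.1745, payoff=76.4755, prob=0.028695
UDUDD: Ā=70.8992, payoff=39.7508, prob=0.030335
DUUDD: Ā=60.8192, payoff=49.8308, prob=0.030335
UUUDD: Ā=126.1772, payoff=0.0000, prob=0.032069
DDDUD: Ā=29.6495, payoff=81.0005, prob=0.028695
UDDUD: Ā=61.5117, payoff=49.1383, prob=0.030335
DUDUD: Ā=51.4317, payoff=59.2183, prob=0.030335
UUDUD: Ā=106.7016, payoff=3.9484, prob=0.032069
DDUUD: Ā=44.6781, payoff=65.9719, prob=0.030335
UDUUD: Ā=92.6904, payoff=17.9596, prob=0.032069
DUUUD: Ā=82.6104, payoff=28.0396, prob=0.032069
UUUUD: Ā=171.3858, payoff=0.0000, prob=0.033901
DDDDU: Ā=26.6178, payoff=84.0322, prob=0.028695
UDDDU: Ā=55.2221, payoff=55.4279, prob=0.030335
DUDDU: Ā=45.1421, payoff=65.5079, prob=0.030335
UUDDU: Ā=93.6530, payoff=16.9970, prob=0.032069
DDUDU: Ā=38.3885, payoff=72.2615, prob=0.030335
UDUDU: Ā=79.6418, payoff=31.0082, prob=0.032069
DUUDU: Ā=69.5618, payoff=41.0882, prob=0.032069
UUUDU: Ā=144.3148, payoff=0.0000, prob=0.033901
DDDUU: Ā=33.8636, payoff=76.7864, prob=0.030335
UDDUU: Ā=70.2543, payoff=40.3957, prob=0.032069
DUDUU: Ā=60.1743, payoff=50.4757, prob=0.032069
UUDUU: Ā=124.8392, payoff=0.0000, prob=0.033901
DDUUU: Ā=53.4207, payoff=57.2293, prob=0.032069
UDUUU: Ā=110.8280, payoff=0.0000, prob=0.033901
DUUUU: Ā=100.7480, payoff=9.9020, prob=0.033901
UUUUU: Ā=209.0146, payoff=0.0000, prob=0.035838
Price = Σ prob·payoff / R^5 = 39.498829 / 1.216653 = 32.4652

price = 32.4652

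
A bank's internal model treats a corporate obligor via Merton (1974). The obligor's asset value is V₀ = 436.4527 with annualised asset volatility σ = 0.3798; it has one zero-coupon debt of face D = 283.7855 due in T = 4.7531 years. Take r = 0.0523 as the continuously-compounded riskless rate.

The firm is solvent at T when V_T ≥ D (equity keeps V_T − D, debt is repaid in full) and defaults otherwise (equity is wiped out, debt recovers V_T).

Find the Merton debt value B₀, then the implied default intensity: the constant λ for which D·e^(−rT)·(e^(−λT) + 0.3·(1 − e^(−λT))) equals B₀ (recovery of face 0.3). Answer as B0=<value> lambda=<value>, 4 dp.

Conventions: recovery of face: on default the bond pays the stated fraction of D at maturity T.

B0=192.9469 lambda=0.0426

With assets at 436.4527 and a single debt payment of 283.7855 at 4.7531 years:
d₁ = [ln(V₀/D) + (r + σ²/2)T] / (σ√T)
   = [ln(436.4527/283.7855) + (0.0523 + 0.5·0.3798²)·4.7531] / (0.3798·√4.7531)
   = [0.430461 + 0.591400] / 0.828025 = 1.234095
d₂ = d₁ − σ√T = 1.234095 − 0.828025 = 0.406070
N(d₁) = 0.891416,  N(d₂) = 0.657654,  e^(−rT) = 0.779902
E₀ = V₀·N(d₁) − D·e^(−rT)·N(d₂)
   = 436.4527·0.891416 − 283.7855·0.779902·0.657654 = 243.505759
B₀ = V₀ − E₀ = 436.4527 − 243.505759 = 192.946941
e^(−λT) = (B₀·e^(rT)/D − 0.3)/(1 − 0.3) = (192.9469·1.282213/283.7855 − 0.3)/0.7 = 0.81683064
λ = −ln(0.81683064)/4.7531 = 0.042567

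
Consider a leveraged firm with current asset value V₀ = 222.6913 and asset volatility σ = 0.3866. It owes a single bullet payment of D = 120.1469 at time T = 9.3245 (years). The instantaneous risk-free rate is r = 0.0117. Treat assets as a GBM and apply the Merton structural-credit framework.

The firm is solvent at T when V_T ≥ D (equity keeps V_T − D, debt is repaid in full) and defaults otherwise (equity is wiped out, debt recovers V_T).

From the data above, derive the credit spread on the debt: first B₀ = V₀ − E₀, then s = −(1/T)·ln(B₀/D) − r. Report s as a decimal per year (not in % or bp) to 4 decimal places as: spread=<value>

spread=0.0315

Equity is a call on the firm's assets struck at D = 120.1469:
d₁ = [ln(V₀/D) + (r + σ²/2)T] / (σ√T)
   = [ln(222.6913/120.1469) + (0.0117 + 0.5·0.3866²)·9.3245] / (0.3866·√9.3245)
   = [0.617071 + 0.805914] / 1.180523 = 1.205385
d₂ = d₁ − σ√T = 1.205385 − 1.180523 = 0.024862
N(d₁) = 0.885973,  N(d₂) = 0.509917,  e^(−rT) = 0.896644
E₀ = V₀·N(d₁) − D·e^(−rT)·N(d₂)
   = 222.6913·0.885973 − 120.1469·0.896644·0.509917 = 142.365537
B₀ = V₀ − E₀ = 222.6913 − 142.365537 = 80.325763
spread = −(1/T)·ln(B₀/D) − r = −(1/9.3245)·ln(80.325763/120.1469) − 0.0117 = 0.03147923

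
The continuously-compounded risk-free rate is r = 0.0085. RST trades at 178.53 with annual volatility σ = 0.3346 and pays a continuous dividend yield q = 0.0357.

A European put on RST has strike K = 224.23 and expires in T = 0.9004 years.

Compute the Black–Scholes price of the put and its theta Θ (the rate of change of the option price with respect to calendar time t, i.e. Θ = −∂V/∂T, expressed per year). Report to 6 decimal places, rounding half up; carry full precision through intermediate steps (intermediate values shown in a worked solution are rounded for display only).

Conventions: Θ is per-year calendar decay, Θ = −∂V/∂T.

price = 57.134286
Θ = -12.915344

σ√T = 0.3346·√0.9004 = 0.317500
d₁ = (ln(S/K) + (r−q+σ²/2)T) / (σ√T) = (ln(178.53/224.23) + (0.0085−0.0357+0.3346²/2)·0.9004) / 0.317500 = (-0.227916 + 0.025912) / 0.317500 = -0.636231
d₂ = d₁ − σ√T = -0.636231 − 0.317500 = -0.953731
e^{−rT} = 0.992376
e^{−qT} = 0.968367
N(−d₁) = 0.737687,  N(−d₂) = 0.829890
Put price V = K·e^{−rT}·N(−d₂) − S·e^{−qT}·N(−d₁) = 184.667514 − 127.533228 = 57.134286
φ(d₁) = (1/√(2π))·e^{−d₁²/2} = 0.325845
Θ = −S·e^{−qT}·φ(d₁)·σ/(2√T) − q·S·e^{−qT}·N(−d₁) + r·K·e^{−rT}·N(−d₂) = −9.932082 − 4.552936 + 1.569674 = -12.915344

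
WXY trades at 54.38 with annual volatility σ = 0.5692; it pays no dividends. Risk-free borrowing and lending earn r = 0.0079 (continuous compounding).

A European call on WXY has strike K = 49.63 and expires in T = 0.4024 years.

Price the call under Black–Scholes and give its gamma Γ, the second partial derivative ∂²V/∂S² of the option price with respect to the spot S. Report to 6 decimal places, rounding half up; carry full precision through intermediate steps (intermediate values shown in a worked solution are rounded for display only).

price = 10.143934
Γ = 0.018423

σ√T = 0.5692·√0.4024 = 0.361072
d₁ = (ln(S/K) + (r+σ²/2)T) / (σ√T) = (ln(54.38/49.63) + (0.0079+0.5692²/2)·0.4024) / 0.361072 = (0.091401 + 0.068365) / 0.361072 = 0.442478
d₂ = d₁ − σ√T = 0.442478 − 0.361072 = 0.081406
e^{−rT} = 0.996826
N(d₁) = 0.670928,  N(d₂) = 0.532440
Call price V = S·N(d₁) − K·e^{−rT}·N(d₂) = 36.485081 − 26.341147 = 10.143934
φ(d₁) = (1/√(2π))·e^{−d₁²/2} = 0.361739
Γ = φ(d₁) / (S·σ·√T) = 0.018423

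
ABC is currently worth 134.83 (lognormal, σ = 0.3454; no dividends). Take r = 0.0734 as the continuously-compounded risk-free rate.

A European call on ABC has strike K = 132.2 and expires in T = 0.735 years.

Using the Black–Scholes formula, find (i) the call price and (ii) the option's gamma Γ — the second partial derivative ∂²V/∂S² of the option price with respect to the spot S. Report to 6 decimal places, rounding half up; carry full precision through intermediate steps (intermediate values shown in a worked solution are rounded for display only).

σ√T = 0.3454·√0.735 = 0.296119
d₁ = (ln(S/K) + (r+σ²/2)T) / (σ√T) = (ln(134.83/132.2) + (0.0734+0.3454²/2)·0.735) / 0.296119 = (0.019699 + 0.097792) / 0.296119 = 0.396770
d₂ = d₁ − σ√T = 0.396770 − 0.296119 = 0.100651
e^{−rT} = 0.947480
N(d₁) = 0.654231,  N(d₂) = 0.540086
Call price V = S·N(d₁) − K·e^{−rT}·N(d₂) = 88.210013 − 67.649530 = 20.560483
φ(d₁) = (1/√(2π))·e^{−d₁²/2} = 0.368744
Γ = φ(d₁) / (S·σ·√T) = 0.009236

price = 20.560483
Γ = 0.009236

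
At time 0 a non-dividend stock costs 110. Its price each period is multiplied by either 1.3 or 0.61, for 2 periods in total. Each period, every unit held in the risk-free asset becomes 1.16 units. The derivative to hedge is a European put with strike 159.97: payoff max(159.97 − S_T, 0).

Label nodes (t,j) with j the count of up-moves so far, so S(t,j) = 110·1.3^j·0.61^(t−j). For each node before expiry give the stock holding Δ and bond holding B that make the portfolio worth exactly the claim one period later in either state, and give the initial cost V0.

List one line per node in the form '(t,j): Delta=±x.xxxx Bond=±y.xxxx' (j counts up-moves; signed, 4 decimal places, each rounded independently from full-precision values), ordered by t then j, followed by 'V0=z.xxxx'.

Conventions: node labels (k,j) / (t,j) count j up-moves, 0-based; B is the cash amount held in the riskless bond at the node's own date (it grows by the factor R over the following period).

(0,0): Delta=-0.7652 Bond=105.3044
(1,0): Delta=-1.0000 Bond=137.9052
(1,1): Delta=-0.7372 Bond=118.1434
V0=21.1275

Risk-neutral probability p* = (R−d)/(u−d) = (1.16−0.61)/(1.3−0.61) = 0.7971.
At maturity the claim pays: V(2,0)=119.0390, V(2,1)=72.7400, V(2,2)=0.0000
(1,0): S=67.1000. Δ = (V_up−V_dn)/(S_up−S_dn) = (72.7400−119.0390)/(87.2300−40.9310) = -1.0000. V = [p*·72.7400 + (1−p*)·119.0390]/1.16 = 70.8052. B = V − Δ·S = 137.9052.
(1,1): S=143.0000. Δ = (V_up−V_dn)/(S_up−S_dn) = (0.0000−72.7400)/(185.9000−87.2300) = -0.7372. V = [p*·0.0000 + (1−p*)·72.7400]/1.16 = 12.7231. B = V − Δ·S = 118.1434.
(0,0): S=110.0000. Δ = (V_up−V_dn)/(S_up−S_dn) = (12.7231−70.8052)/(143.0000−67.1000) = -0.7652. V = [p*·12.7231 + (1−p*)·70.8052]/1.16 = 21.1275. B = V − Δ·S = 105.3044.
Sanity check at the root: Δ(0,0)·S0 + B(0,0) reproduces V0 = 21.1275.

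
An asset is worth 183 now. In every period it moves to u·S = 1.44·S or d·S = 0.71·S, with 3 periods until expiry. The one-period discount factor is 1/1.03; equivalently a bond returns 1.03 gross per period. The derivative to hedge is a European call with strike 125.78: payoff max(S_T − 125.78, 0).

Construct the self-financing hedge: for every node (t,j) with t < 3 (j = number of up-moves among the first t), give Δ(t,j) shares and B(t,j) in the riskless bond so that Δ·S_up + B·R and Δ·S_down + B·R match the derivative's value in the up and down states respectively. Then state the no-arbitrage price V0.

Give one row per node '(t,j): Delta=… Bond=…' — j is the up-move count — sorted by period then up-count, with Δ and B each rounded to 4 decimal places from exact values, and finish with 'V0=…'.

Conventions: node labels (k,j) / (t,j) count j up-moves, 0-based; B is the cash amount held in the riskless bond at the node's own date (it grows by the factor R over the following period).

No-arbitrage ⇒ martingale measure with p* = (R−d)/(u−d) = 0.4384.
Expiry values: V(3,0)=0.0000, V(3,1)=7.0604, V(3,2)=143.6428, V(3,3)=420.6551
Node (2,0) S=92.2503: V=(p*·7.0604+(1−p*)·0.0000)/1.03=3.0048; Δ=(7.0604−0.0000)/(132.8404−65.4977)=0.1048; B=V−Δ·S=-6.6670
Node (2,1) S=187.0992: V=(p*·143.6428+(1−p*)·7.0604)/1.03=64.9827; Δ=(143.6428−7.0604)/(269.4228−132.8404)=1.0000; B=V−Δ·S=-122.1165
Node (2,2) S=379.4688: V=(p*·420.6551+(1−p*)·143.6428)/1.03=257.3523; Δ=(420.6551−143.6428)/(546.4351−269.4228)=1.0000; B=V−Δ·S=-122.1165
Node (1,0) S=129.9300: V=(p*·64.9827+(1−p*)·3.0048)/1.03=29.2944; Δ=(64.9827−3.0048)/(187.0992−92.2503)=0.6534; B=V−Δ·S=-55.6068
Node (1,1) S=263.5200: V=(p*·257.3523+(1−p*)·64.9827)/1.03=144.9603; Δ=(257.3523−64.9827)/(379.4688−187.0992)=1.0000; B=V−Δ·S=-118.5597
Node (0,0) S=183.0000: V=(p*·144.9603+(1−p*)·29.2944)/1.03=77.6672; Δ=(144.9603−29.2944)/(263.5200−129.9300)=0.8658; B=V−Δ·S=-80.7792
Verification: the root portfolio costs Δ(0,0)·S0 + B(0,0) = 77.6672, matching V0.

(0,0): Delta=0.8658 Bond=-80.7792
(1,0): Delta=0.6534 Bond=-55.6068
(1,1): Delta=1.0000 Bond=-118.5597
(2,0): Delta=0.1048 Bond=-6.6670
(2,1): Delta=1.0000 Bond=-122.1165
(2,2): Delta=1.0000 Bond=-122.1165
V0=77.6672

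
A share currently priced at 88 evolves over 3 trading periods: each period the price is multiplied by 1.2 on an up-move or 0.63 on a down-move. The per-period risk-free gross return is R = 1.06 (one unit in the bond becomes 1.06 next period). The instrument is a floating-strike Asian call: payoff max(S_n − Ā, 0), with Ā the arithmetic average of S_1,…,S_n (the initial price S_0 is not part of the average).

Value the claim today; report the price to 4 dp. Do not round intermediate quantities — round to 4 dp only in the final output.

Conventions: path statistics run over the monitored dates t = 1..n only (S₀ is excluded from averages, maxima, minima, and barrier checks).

Under the martingale measure an up-move has probability p* = 0.7544; value the claim as the probability-weighted average of per-path payoffs, discounted 3 periods at R = 1.06.
Enumerate all 2^3 = 8 price paths (U = up ×1.2, D = down ×0.63); each path with k up-moves has probability p*^k·(1−p*)^(3−k).
DDD: Ā=37.4571, payoff=0.0000, prob=0.014817
UDD: Ā=71.3469, payoff=0.0000, prob=0.045509
DUD: Ā=54.6269, payoff=0.0000, prob=0.045509
UUD: Ā=104.0512, payoff=0.0000, prob=0.139779
DDU: Ā=44.0933, payoff=0.0000, prob=0.045509
UDU: Ā=83.9872, payoff=0.0000, prob=0.139779
DUU: Ā=67.2672, payoff=12.5664, prob=0.139779
UUU: Ā=128.1280, payoff=23.9360, prob=0.429320
Price = Σ prob·payoff / R^3 = 12.032708 / 1.191016 = 10.1029

price = 10.1029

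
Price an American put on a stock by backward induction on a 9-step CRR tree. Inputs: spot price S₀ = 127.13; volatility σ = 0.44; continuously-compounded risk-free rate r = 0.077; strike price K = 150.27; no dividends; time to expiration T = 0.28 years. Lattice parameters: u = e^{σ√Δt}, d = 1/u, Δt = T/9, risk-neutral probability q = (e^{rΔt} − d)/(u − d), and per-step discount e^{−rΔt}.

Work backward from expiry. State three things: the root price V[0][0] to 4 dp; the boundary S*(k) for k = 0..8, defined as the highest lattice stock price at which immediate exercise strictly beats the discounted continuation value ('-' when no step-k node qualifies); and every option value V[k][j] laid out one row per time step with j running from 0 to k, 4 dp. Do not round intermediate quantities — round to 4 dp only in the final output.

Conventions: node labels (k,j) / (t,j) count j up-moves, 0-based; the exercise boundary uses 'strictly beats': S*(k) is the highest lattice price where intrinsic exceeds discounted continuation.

price = 26.1179
boundary = - - 108.8524 100.7240 108.8524 117.6367 108.8524 117.6367 127.1300
tree:
26.1179
33.3677 18.8787
41.4176 25.3508 12.3948
49.5460 32.9646 17.7380 7.0262
57.0674 41.4176 24.5363 10.9171 3.1072
64.0272 49.5460 32.6333 16.4287 5.3704 0.8229
70.4673 57.0674 41.4176 23.7492 9.0710 1.6368 0.0000
76.4264 64.0272 49.5460 32.6333 14.8382 3.2557 0.0000 0.0000
81.9406 70.4673 57.0674 41.4176 23.1400 6.4757 0.0000 0.0000 0.0000
87.0430 76.4264 64.0272 49.5460 32.6333 12.8806 0.0000 0.0000 0.0000 0.0000

Δt=0.03111, u=1.08070, d=0.92533, q=0.49604, disc=e^(-rΔt)=0.99761
k=9 terminal: V=max(K-S,0) → 87.0430 76.4264 64.0272 49.5460 32.6333 12.8806 0.0000 0.0000 0.0000 0.0000
k=8: j=0 S=68.3294 intr=81.9406 cont=81.5810 V=81.9406[EX]; j=1 S=79.8027 intr=70.4673 cont=70.1077 V=70.4673[EX]; j=2 S=93.2026 intr=57.0674 cont=56.7079 V=57.0674[EX]; j=3 S=108.8524 intr=41.4176 cont=41.0581 V=41.4176[EX]; j=4 S=127.1300 intr=23.1400 cont=22.7805 V=23.1400[EX]; j=5 S=148.4766 intr=1.7934 cont=6.4757 V=6.4757[hold]; j=6 S=173.4076 intr=0.0000 cont=0.0000 V=0.0000[hold]; j=7 S=202.5248 intr=0.0000 cont=0.0000 V=0.0000[hold]; j=8 S=236.5311 intr=0.0000 cont=0.0000 V=0.0000[hold]  S*(8)=127.1300
k=7: j=0 S=73.8436 intr=76.4264 cont=76.0669 V=76.4264[EX]; j=1 S=86.2428 intr=64.0272 cont=63.6676 V=64.0272[EX]; j=2 S=100.7240 intr=49.5460 cont=49.1865 V=49.5460[EX]; j=3 S=117.6367 intr=32.6333 cont=32.2737 V=32.6333[EX]; j=4 S=137.3894 intr=12.8806 cont=14.8382 V=14.8382[hold]; j=5 S=160.4587 intr=0.0000 cont=3.2557 V=3.2557[hold]; j=6 S=187.4016 intr=0.0000 cont=0.0000 V=0.0000[hold]; j=7 S=218.8685 intr=0.0000 cont=0.0000 V=0.0000[hold]  S*(7)=117.6367
k=6: j=0 S=79.8027 intr=70.4673 cont=70.1077 V=70.4673[EX]; j=1 S=93.2026 intr=57.0674 cont=56.7079 V=57.0674[EX]; j=2 S=108.8524 intr=41.4176 cont=41.0581 V=41.4176[EX]; j=3 S=127.1300 intr=23.1400 cont=23.7492 V=23.7492[hold]; j=4 S=148.4766 intr=1.7934 cont=9.0710 V=9.0710[hold]; j=5 S=173.4076 intr=0.0000 cont=1.6368 V=1.6368[hold]; j=6 S=202.5248 intr=0.0000 cont=0.0000 V=0.0000[hold]  S*(6)=108.8524
k=5: j=0 S=86.2428 intr=64.0272 cont=63.6676 V=64.0272[EX]; j=1 S=100.7240 intr=49.5460 cont=49.1865 V=49.5460[EX]; j=2 S=117.6367 intr=32.6333 cont=32.5752 V=32.6333[EX]; j=3 S=137.3894 intr=12.8806 cont=16.4287 V=16.4287[hold]; j=4 S=160.4587 intr=0.0000 cont=5.3704 V=5.3704[hold]; j=5 S=187.4016 intr=0.0000 cont=0.8229 V=0.8229[hold]  S*(5)=117.6367
k=4: j=0 S=93.2026 intr=57.0674 cont=56.7079 V=57.0674[EX]; j=1 S=108.8524 intr=41.4176 cont=41.0581 V=41.4176[EX]; j=2 S=127.1300 intr=23.1400 cont=24.5363 V=24.5363[hold]; j=3 S=148.4766 intr=1.7934 cont=10.9171 V=10.9171[hold]; j=4 S=173.4076 intr=0.0000 cont=3.1072 V=3.1072[hold]  S*(4)=108.8524
k=3: j=0 S=100.7240 intr=49.5460 cont=49.1865 V=49.5460[EX]; j=1 S=117.6367 intr=32.6333 cont=32.9646 V=32.9646[hold]; j=2 S=137.3894 intr=12.8806 cont=17.7380 V=17.7380[hold]; j=3 S=160.4587 intr=0.0000 cont=7.0262 V=7.0262[hold]  S*(3)=100.7240
k=2: j=0 S=108.8524 intr=41.4176 cont=41.2221 V=41.4176[EX]; j=1 S=127.1300 intr=23.1400 cont=25.3508 V=25.3508[hold]; j=2 S=148.4766 intr=1.7934 cont=12.3948 V=12.3948[hold]  S*(2)=108.8524
k=1: j=0 S=117.6367 intr=32.6333 cont=33.3677 V=33.3677[hold]; j=1 S=137.3894 intr=12.8806 cont=18.8787 V=18.8787[hold]  S*(1)=-
k=0: j=0 S=127.1300 intr=23.1400 cont=26.1179 V=26.1179[hold]  S*(0)=-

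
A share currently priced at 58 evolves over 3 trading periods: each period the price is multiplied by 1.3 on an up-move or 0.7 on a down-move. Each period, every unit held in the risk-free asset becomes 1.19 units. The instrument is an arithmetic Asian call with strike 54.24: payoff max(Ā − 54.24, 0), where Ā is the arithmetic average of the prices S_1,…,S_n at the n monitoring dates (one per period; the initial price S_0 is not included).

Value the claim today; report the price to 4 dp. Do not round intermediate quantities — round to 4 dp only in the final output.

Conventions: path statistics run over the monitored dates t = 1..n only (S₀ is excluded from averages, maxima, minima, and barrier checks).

With p* = (R−d)/(u−d) = 0.8167, sum probability × payoff across the paths and divide by R^3.
Enumerate all 2^3 = 8 price paths (U = up ×1.3, D = down ×0.7); each path with k up-moves has probability p*^k·(1−p*)^(3−k).
DDD: Ā=29.6380, payoff=0.0000, prob=0.006162
UDD: Ā=55.0420, payoff=0.8020, prob=0.027449
DUD: Ā=43.4420, payoff=0.0000, prob=0.027449
UUD: Ā=80.6780, payoff=26.4380, prob=0.122273
DDU: Ā=35.3220, payoff=0.0000, prob=0.027449
UDU: Ā=65.5980, payoff=11.3580, prob=0.122273
DUU: Ā=53.9980, payoff=0.0000, prob=0.122273
UUU: Ā=100.2820, payoff=46.0420, prob=0.544671
Price = Σ prob·payoff / R^3 = 29.721206 / 1.685159 = 17.6370

price = 17.6370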